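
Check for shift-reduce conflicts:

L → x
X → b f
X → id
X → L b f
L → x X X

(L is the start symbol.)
Augment with L' → L and build the canonical LR(0) collection (I0 = CLOSURE({[L' → . L]}), then GOTO on every symbol after a dot until no new states appear). It has 11 states:
  I0: { [L → . x X X], [L → . x], [L' → . L] }  — shift
  I1: { [L' → L .] }  — accept
  I2: { [L → . x X X], [L → . x], [L → x . X X], [L → x .], [X → . L b f], [X → . b f], [X → . id] }  — shift, reduce
  I3: { [X → L . b f] }  — shift
  I4: { [L → . x X X], [L → . x], [L → x X . X], [X → . L b f], [X → . b f], [X → . id] }  — shift
  I5: { [X → b . f] }  — shift
  I6: { [X → id .] }  — reduce
  I7: { [X → b f .] }  — reduce
  I8: { [L → x X X .] }  — reduce
  I9: { [X → L b . f] }  — shift
  I10: { [X → L b f .] }  — reduce

I2 contains reduce item [L → x .] and shift items [L → . x], [L → . x X X], [X → . b f], [X → . id] — shift-reduce conflict.

Answer: Yes — I2: [L → x .] vs [L → . x]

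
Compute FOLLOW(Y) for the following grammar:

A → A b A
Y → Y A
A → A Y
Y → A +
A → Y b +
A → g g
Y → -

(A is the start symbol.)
In Y → Y A: Y is followed by A, add FIRST(A) \ {ε} = { '-', 'g' }
In A → A Y: Y is at the end, add FOLLOW(A)
In A → Y b +: Y is followed by b '+', add FIRST(b '+') \ {ε} = { 'b' }

The FOLLOW sets referred to above (computed the same way, to a fixed point):
  FOLLOW(A) = { $, '+', '-', 'b', 'g' }

Taking the union: FOLLOW(Y) = { $, '+', '-', 'b', 'g' }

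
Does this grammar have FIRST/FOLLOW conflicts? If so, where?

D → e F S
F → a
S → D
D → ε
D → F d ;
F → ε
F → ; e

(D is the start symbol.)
A FIRST/FOLLOW conflict occurs when a non-terminal N has a nullable alternative N → β (β ⇒* ε) and another alternative N → α with FIRST(α) ∩ FOLLOW(N) ≠ ∅: on such a lookahead the parser cannot decide between expanding α and letting N vanish via β.

Nullable non-terminals: D, F, S.
FIRST sets used below: FIRST(F) = { ';', 'a', ε }

D: nullable alternative(s) D → ε; FOLLOW(D) = { $ }
  D → e F S: FIRST \ {ε} = { 'e' } — disjoint from FOLLOW(D)
  D → ε: FIRST \ {ε} = { } — this is the only nullable alternative, skip
  D → F d ;: FIRST \ {ε} = { ';', 'a', 'd' } — disjoint from FOLLOW(D)

F: nullable alternative(s) F → ε; FOLLOW(F) = { $, ';', 'a', 'd', 'e' }
  F → a: FIRST \ {ε} = { 'a' } — overlaps FOLLOW(F) on { 'a' }: CONFLICT
  F → ε: FIRST \ {ε} = { } — this is the only nullable alternative, skip
  F → ; e: FIRST \ {ε} = { ';' } — overlaps FOLLOW(F) on { ';' }: CONFLICT
S has a nullable alternative but only one production, so nothing to check.

So the grammar has 2 FIRST/FOLLOW conflicts (marked CONFLICT above).

Answer: Yes. F → a with FOLLOW(F) on { 'a' }; F → ';' e with FOLLOW(F) on { ';' }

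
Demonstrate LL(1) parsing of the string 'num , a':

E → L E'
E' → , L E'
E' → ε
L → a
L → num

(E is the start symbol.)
LL(1) parsing maintains a stack (initially the start symbol over $) and the input. At each step: if the stack top is a terminal, match it against the current input token; if it is a non-terminal N, replace it with the RHS of M[N, lookahead] (the unique production whose predict set contains the lookahead).

Stack is shown with the top on the left.

Stack     Input      Action
---------------------------
E $       num , a $  output E → L E'
L E' $    num , a $  output L → num
num E' $  num , a $  match 'num'
E' $      , a $      output E' → , L E'
, L E' $  , a $      match ','
L E' $    a $        output L → a
a E' $    a $        match 'a'
E' $      $          output E' → ε
$         $          accept

The string is accepted.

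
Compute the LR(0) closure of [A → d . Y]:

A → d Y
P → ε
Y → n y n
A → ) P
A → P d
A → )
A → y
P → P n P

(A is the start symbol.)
To compute CLOSURE, for each item [A → α.Bβ] where B is a non-terminal, add [B → .γ] for all productions B → γ; repeat for the newly added items until nothing changes.

Start with: [A → d . Y]
  [A → d . Y] has the dot before Y: add [Y → . n y n]
No further items can be added.

CLOSURE = { [A → d . Y], [Y → . n y n] }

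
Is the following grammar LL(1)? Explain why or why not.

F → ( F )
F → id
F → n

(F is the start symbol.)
For F:
  PREDICT(F → '(' F ')') = { '(' }
  PREDICT(F → id) = { 'id' }
  PREDICT(F → n) = { 'n' }

All predict sets are disjoint. The grammar IS LL(1).

Answer: Yes, the grammar is LL(1).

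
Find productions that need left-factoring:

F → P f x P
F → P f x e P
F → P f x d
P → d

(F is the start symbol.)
Yes, F has productions with common prefix 'P f x'

Left-factoring is needed when two productions for the same non-terminal
share a common prefix on the right-hand side.

Productions for F:
  F → P f x P
  F → P f x e P
  F → P f x d

Found common prefix 'P f x' in productions for F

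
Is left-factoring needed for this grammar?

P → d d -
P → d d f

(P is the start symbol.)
Left-factoring is needed when two productions for the same non-terminal
share a common prefix on the right-hand side.

Productions for P:
  P → d d -
  P → d d f

Found common prefix 'd d' in productions for P

Answer: Yes, P has productions with common prefix 'd d'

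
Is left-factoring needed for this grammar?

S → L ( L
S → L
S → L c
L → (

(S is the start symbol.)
Left-factoring is needed when two productions for the same non-terminal
share a common prefix on the right-hand side.

Productions for S:
  S → L ( L
  S → L
  S → L c

Found common prefix 'L' in productions for S

Answer: Yes, S has productions with common prefix 'L'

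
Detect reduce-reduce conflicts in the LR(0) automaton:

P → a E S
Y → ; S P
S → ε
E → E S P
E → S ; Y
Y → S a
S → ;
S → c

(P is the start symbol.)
A reduce-reduce conflict occurs when an LR(0) state has two complete items [A → α .] and [B → β .] — both call for a reduction, and with no lookahead the parser cannot choose between them.

Augment with P' → P and build the canonical LR(0) collection (I0 = CLOSURE({[P' → . P]}), then GOTO on every symbol after a dot until no new states appear). It has 16 states:
  I0: { [P → . a E S], [P' → . P] }  — shift
  I1: { [P' → P .] }  — accept
  I2: { [E → . E S P], [E → . S ; Y], [P → a . E S], [S → . ;], [S → . c], [S → .] }  — shift, reduce
  I3: { [S → ; .] }  — reduce
  I4: { [E → E . S P], [P → a E . S], [S → . ;], [S → . c], [S → .] }  — shift, reduce
  I5: { [E → S . ; Y] }  — shift
  I6: { [S → c .] }  — reduce
  I7: { [E → S ; . Y], [S → . ;], [S → . c], [S → .], [Y → . ; S P], [Y → . S a] }  — shift, reduce
  I8: { [S → . ;], [S → . c], [S → .], [S → ; .], [Y → ; . S P] }  — shift, 2 reduces
  I9: { [Y → S . a] }  — shift
  I10: { [E → S ; Y .] }  — reduce
  I11: { [Y → S a .] }  — reduce
  I12: { [P → . a E S], [Y → ; S . P] }  — shift
  I13: { [Y → ; S P .] }  — reduce
  I14: { [E → E S . P], [P → . a E S], [P → a E S .] }  — shift, reduce
  I15: { [E → E S P .] }  — reduce

I8 contains complete items [S → .], [S → ; .] — reduce-reduce conflict.

Answer: Yes — I8: [S → .] vs [S → ; .]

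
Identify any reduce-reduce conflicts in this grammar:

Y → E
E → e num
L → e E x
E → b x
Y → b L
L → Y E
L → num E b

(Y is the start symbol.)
No reduce-reduce conflicts

Augment with Y' → Y and build the canonical LR(0) collection (I0 = CLOSURE({[Y' → . Y]}), then GOTO on every symbol after a dot until no new states appear). It has 17 states:
  I0: { [E → . b x], [E → . e num], [Y → . E], [Y → . b L], [Y' → . Y] }  — shift
  I1: { [Y → E .] }  — reduce
  I2: { [Y' → Y .] }  — accept
  I3: { [E → . b x], [E → . e num], [E → b . x], [L → . Y E], [L → . e E x], [L → . num E b], [Y → . E], [Y → . b L], [Y → b . L] }  — shift
  I4: { [E → e . num] }  — shift
  I5: { [E → e num .] }  — reduce
  I6: { [Y → b L .] }  — reduce
  I7: { [E → . b x], [E → . e num], [L → Y . E] }  — shift
  I8: { [E → . b x], [E → . e num], [E → e . num], [L → e . E x] }  — shift
  I9: { [E → . b x], [E → . e num], [L → num . E b] }  — shift
  I10: { [E → b x .] }  — reduce
  I11: { [L → num E . b] }  — shift
  I12: { [E → b . x] }  — shift
  I13: { [L → num E b .] }  — reduce
  I14: { [L → e E . x] }  — shift
  I15: { [L → e E x .] }  — reduce
  I16: { [L → Y E .] }  — reduce

No state contains more than one complete item.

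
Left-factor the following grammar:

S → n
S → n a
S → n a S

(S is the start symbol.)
S → n S'
S' → ε
S' → a S''
S'' → ε
S'' → S

Left-factoring transforms A → αβ₁ | αβ₂ into A → αA' and A' → β₁ | β₂
(α is the longest common prefix among the alternatives). Repeat until
no nonterminal has two alternatives with a common prefix.

Round 1: S has alternatives sharing prefix 'n'. Introduce S': S → n S'
  Add: S' → ε
  Add: S' → a
  Add: S' → a S

Round 2: S' has alternatives sharing prefix 'a'. Introduce S'': S' → a S''
  Add: S'' → ε
  Add: S'' → S

No remaining common prefixes — done.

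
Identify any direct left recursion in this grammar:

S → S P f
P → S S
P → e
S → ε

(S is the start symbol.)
Yes, S is left-recursive

Direct left recursion occurs when N → N α for some non-terminal N (the right-hand side begins with the left-hand side itself).

S → S P f: LEFT RECURSIVE (starts with S)
P → S S: starts with S
P → e: starts with e
S → ε: starts with ε

The grammar has direct left recursion on: S.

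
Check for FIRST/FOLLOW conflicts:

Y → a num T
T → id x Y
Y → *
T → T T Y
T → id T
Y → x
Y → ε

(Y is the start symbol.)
A FIRST/FOLLOW conflict occurs when a non-terminal N has a nullable alternative N → β (β ⇒* ε) and another alternative N → α with FIRST(α) ∩ FOLLOW(N) ≠ ∅: on such a lookahead the parser cannot decide between expanding α and letting N vanish via β.

Nullable non-terminals: Y.

Y: nullable alternative(s) Y → ε; FOLLOW(Y) = { $, '*', 'a', 'id', 'x' }
  Y → a num T: FIRST \ {ε} = { 'a' } — overlaps FOLLOW(Y) on { 'a' }: CONFLICT
  Y → *: FIRST \ {ε} = { '*' } — overlaps FOLLOW(Y) on { '*' }: CONFLICT
  Y → x: FIRST \ {ε} = { 'x' } — overlaps FOLLOW(Y) on { 'x' }: CONFLICT
  Y → ε: FIRST \ {ε} = { } — this is the only nullable alternative, skip

T has no nullable alternative, so no FIRST/FOLLOW check is needed there.

So the grammar has 3 FIRST/FOLLOW conflicts (marked CONFLICT above).

Answer: Yes. Y → a num T with FOLLOW(Y) on { 'a' }; Y → '*' with FOLLOW(Y) on { '*' }; Y → x with FOLLOW(Y) on { 'x' }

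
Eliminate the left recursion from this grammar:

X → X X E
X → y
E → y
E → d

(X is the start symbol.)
X → y X'
X' → X E X'
X' → ε
E → y
E → d

X is directly left-recursive. The standard transformation for
  A → A α₁ | ... | A α_m | β₁ | ... | β_n
is
  A  → β₁ A' | ... | β_n A'
  A' → α₁ A' | ... | α_m A' | ε

X → y becomes X → y X'
X → X X E becomes X' → X E X'
Add X' → ε

Productions for other non-terminals are unchanged:
  E → y
  E → d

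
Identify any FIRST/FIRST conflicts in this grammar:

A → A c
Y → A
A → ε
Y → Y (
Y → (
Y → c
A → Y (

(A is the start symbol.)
Yes. A → A c / A → Y '(' on { '(', 'c' }; Y → A / Y → Y '(' on { '(', 'c' }; Y → A / Y → '(' on { '(' }; Y → A / Y → c on { 'c' }; Y → Y '(' / Y → '(' on { '(' }; Y → Y '(' / Y → c on { 'c' }

A FIRST/FIRST conflict occurs when two productions N → α and N → β for the same non-terminal have FIRST(α) ∩ FIRST(β) ≠ ∅ (with ε ∈ FIRST of a nullable right-hand side, so two nullable alternatives also conflict).

FIRST sets of the non-terminals at (or reachable through a nullable prefix from) the front of some alternative:
  FIRST(A) = { '(', 'c', ε }
  FIRST(Y) = { '(', 'c', ε }

Productions for A:
  A → A c: FIRST = { '(', 'c' }
  A → ε: FIRST = { ε }
  A → Y (: FIRST = { '(', 'c' }
Productions for Y:
  Y → A: FIRST = { '(', 'c', ε }
  Y → Y (: FIRST = { '(', 'c' }
  Y → (: FIRST = { '(' }
  Y → c: FIRST = { 'c' }

Conflict for A: A → A c and A → Y (
  Overlap: { '(', 'c' }
Conflict for Y: Y → A and Y → Y (
  Overlap: { '(', 'c' }
Conflict for Y: Y → A and Y → (
  Overlap: { '(' }
Conflict for Y: Y → A and Y → c
  Overlap: { 'c' }
Conflict for Y: Y → Y ( and Y → (
  Overlap: { '(' }
Conflict for Y: Y → Y ( and Y → c
  Overlap: { 'c' }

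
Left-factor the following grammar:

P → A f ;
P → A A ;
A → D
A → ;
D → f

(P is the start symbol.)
P → A P'
P' → f ;
P' → A ;
A → D
A → ;
D → f

Left-factoring transforms A → αβ₁ | αβ₂ into A → αA' and A' → β₁ | β₂
(α is the longest common prefix among the alternatives). Repeat until
no nonterminal has two alternatives with a common prefix.

Round 1: P has alternatives sharing prefix 'A'. Introduce P': P → A P'
  Add: P' → f ;
  Add: P' → A ;

No remaining common prefixes — done.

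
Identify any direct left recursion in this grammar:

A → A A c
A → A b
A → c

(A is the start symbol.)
Yes, A is left-recursive

A → A A c: LEFT RECURSIVE (starts with A)
A → A b: LEFT RECURSIVE (starts with A)
A → c: starts with c

The grammar has direct left recursion on: A.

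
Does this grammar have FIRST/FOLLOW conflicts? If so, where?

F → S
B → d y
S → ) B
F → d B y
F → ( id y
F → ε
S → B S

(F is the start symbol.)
A FIRST/FOLLOW conflict occurs when a non-terminal N has a nullable alternative N → β (β ⇒* ε) and another alternative N → α with FIRST(α) ∩ FOLLOW(N) ≠ ∅: on such a lookahead the parser cannot decide between expanding α and letting N vanish via β.

Nullable non-terminals: F.
FIRST sets used below: FIRST(S) = { ')', 'd' }

F: nullable alternative(s) F → ε; FOLLOW(F) = { $ }
  F → S: FIRST \ {ε} = { ')', 'd' } — disjoint from FOLLOW(F)
  F → d B y: FIRST \ {ε} = { 'd' } — disjoint from FOLLOW(F)
  F → ( id y: FIRST \ {ε} = { '(' } — disjoint from FOLLOW(F)
  F → ε: FIRST \ {ε} = { } — this is the only nullable alternative, skip

B, S have no nullable alternative, so no FIRST/FOLLOW check is needed there.

No FIRST/FOLLOW conflicts found.

Answer: No FIRST/FOLLOW conflicts.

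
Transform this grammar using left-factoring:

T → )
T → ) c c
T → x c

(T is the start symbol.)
T → ) T'
T' → ε
T' → c c
T → x c

Left-factoring transforms A → αβ₁ | αβ₂ into A → αA' and A' → β₁ | β₂
(α is the longest common prefix among the alternatives). Repeat until
no nonterminal has two alternatives with a common prefix.

Round 1: T has alternatives sharing prefix ')'. Introduce T': T → ) T'
  Add: T' → ε
  Add: T' → c c

No remaining common prefixes — done.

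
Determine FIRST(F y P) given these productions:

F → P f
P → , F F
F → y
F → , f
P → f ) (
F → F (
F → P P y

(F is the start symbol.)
FIRST sets of the non-terminals involved (from the grammar, by fixed-point iteration):
  FIRST(F) = { ',', 'f', 'y' }

To compute FIRST(F y P), process the symbols left to right:
Symbol F is a non-terminal. Add FIRST(F) \ {ε} = { ',', 'f', 'y' }
F is not nullable (ε ∉ FIRST(F)), so stop here.
FIRST(F y P) = { ',', 'f', 'y' }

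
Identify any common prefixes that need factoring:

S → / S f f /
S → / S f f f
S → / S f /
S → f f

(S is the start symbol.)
Yes, S has productions with common prefix '/ S f'

Left-factoring is needed when two productions for the same non-terminal
share a common prefix on the right-hand side.

Productions for S:
  S → / S f f /
  S → / S f f f
  S → / S f /
  S → f f

Found common prefix '/ S f' in productions for S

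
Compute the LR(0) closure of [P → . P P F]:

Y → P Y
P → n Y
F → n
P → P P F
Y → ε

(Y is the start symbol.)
{ [P → . P P F], [P → . n Y] }

To compute CLOSURE, for each item [A → α.Bβ] where B is a non-terminal, add [B → .γ] for all productions B → γ; repeat for the newly added items until nothing changes.

Start with: [P → . P P F]
  [P → . P P F] has the dot before P: add [P → . n Y]
No further items can be added.

CLOSURE = { [P → . P P F], [P → . n Y] }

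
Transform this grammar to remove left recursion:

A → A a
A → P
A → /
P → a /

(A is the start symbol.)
A → P A'
A → / A'
A' → a A'
A' → ε
P → a /

A is directly left-recursive. The standard transformation for
  A → A α₁ | ... | A α_m | β₁ | ... | β_n
is
  A  → β₁ A' | ... | β_n A'
  A' → α₁ A' | ... | α_m A' | ε

A → P becomes A → P A'
A → / becomes A → / A'
A → A a becomes A' → a A'
Add A' → ε

Productions for other non-terminals are unchanged:
  P → a /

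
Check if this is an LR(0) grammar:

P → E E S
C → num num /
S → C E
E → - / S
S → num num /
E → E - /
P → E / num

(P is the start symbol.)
A grammar is LR(0) if no state in the canonical LR(0) collection has:
  - both a shift item (dot before a terminal) and a complete item (shift-reduce conflict), or
  - two or more complete items (reduce-reduce conflict; the accept item [P' → P .] counts as a complete item here).

Augment with P' → P and build the canonical LR(0) collection (I0 = CLOSURE({[P' → . P]}), then GOTO on every symbol after a dot until no new states appear). It has 19 states:
  I0: { [E → . - / S], [E → . E - /], [P → . E / num], [P → . E E S], [P' → . P] }  — shift
  I1: { [E → - . / S] }  — shift
  I2: { [E → . - / S], [E → . E - /], [E → E . - /], [P → E . / num], [P → E . E S] }  — shift
  I3: { [P' → P .] }  — accept
  I4: { [E → - . / S], [E → E - . /] }  — shift
  I5: { [P → E / . num] }  — shift
  I6: { [C → . num num /], [E → E . - /], [P → E E . S], [S → . C E], [S → . num num /] }  — shift
  I7: { [E → E - . /] }  — shift
  I8: { [E → . - / S], [E → . E - /], [S → C . E] }  — shift
  I9: { [P → E E S .] }  — reduce
  I10: { [C → num . num /], [S → num . num /] }  — shift
  I11: { [C → num num . /], [S → num num . /] }  — shift
  I12: { [C → num num / .], [S → num num / .] }  — 2 reduces
  I13: { [E → E . - /], [S → C E .] }  — shift, reduce
  I14: { [E → E - / .] }  — reduce
  I15: { [P → E / num .] }  — reduce
  I16: { [C → . num num /], [E → - / . S], [E → E - / .], [S → . C E], [S → . num num /] }  — shift, reduce
  I17: { [E → - / S .] }  — reduce
  I18: { [C → . num num /], [E → - / . S], [S → . C E], [S → . num num /] }  — shift

Conflict in state I12:
  Reduce-reduce conflict: [C → num num / .] and [S → num num / .]
So the grammar is NOT LR(0).

Answer: No. Reduce-reduce conflict: [C → num num / .] and [S → num num / .]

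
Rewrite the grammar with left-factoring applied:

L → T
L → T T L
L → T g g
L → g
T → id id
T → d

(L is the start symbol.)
Left-factoring transforms A → αβ₁ | αβ₂ into A → αA' and A' → β₁ | β₂
(α is the longest common prefix among the alternatives). Repeat until
no nonterminal has two alternatives with a common prefix.

Round 1: L has alternatives sharing prefix 'T'. Introduce L': L → T L'
  Add: L' → ε
  Add: L' → T L
  Add: L' → g g

No remaining common prefixes — done.

Resulting grammar:
L → T L'
L' → ε
L' → T L
L' → g g
L → g
T → id id
T → d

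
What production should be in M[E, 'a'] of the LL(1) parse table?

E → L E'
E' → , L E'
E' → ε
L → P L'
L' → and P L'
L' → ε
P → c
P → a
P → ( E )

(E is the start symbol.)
E → L E'

To find M[E, 'a'], we find productions for E where 'a' is in the predict set (PREDICT(N → α) = (FIRST(α) \ {ε}) ∪ (FOLLOW(N) if α ⇒* ε)).

Relevant sets:
  FIRST(L) = { '(', 'a', 'c' }

E → L E': PREDICT = { '(', 'a', 'c' }
  'a' is in predict set, so this production goes in M[E, 'a']

M[E, 'a'] = E → L E'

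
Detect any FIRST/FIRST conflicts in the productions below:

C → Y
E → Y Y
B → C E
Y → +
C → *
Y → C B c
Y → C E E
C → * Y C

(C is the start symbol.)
FIRST sets of the non-terminals at (or reachable through a nullable prefix from) the front of some alternative:
  FIRST(Y) = { '*', '+' }
  FIRST(C) = { '*', '+' }

Productions for C:
  C → Y: FIRST = { '*', '+' }
  C → *: FIRST = { '*' }
  C → * Y C: FIRST = { '*' }
Productions for Y:
  Y → +: FIRST = { '+' }
  Y → C B c: FIRST = { '*', '+' }
  Y → C E E: FIRST = { '*', '+' }
E, B have only one production, so no FIRST/FIRST conflict is possible there.

Conflict for C: C → Y and C → *
  Overlap: { '*' }
Conflict for C: C → Y and C → * Y C
  Overlap: { '*' }
Conflict for C: C → * and C → * Y C
  Overlap: { '*' }
Conflict for Y: Y → + and Y → C B c
  Overlap: { '+' }
Conflict for Y: Y → + and Y → C E E
  Overlap: { '+' }
Conflict for Y: Y → C B c and Y → C E E
  Overlap: { '*', '+' }

Answer: Yes. C → Y / C → '*' on { '*' }; C → Y / C → '*' Y C on { '*' }; C → '*' / C → '*' Y C on { '*' }; Y → '+' / Y → C B c on { '+' }; Y → '+' / Y → C E E on { '+' }; Y → C B c / Y → C E E on { '*', '+' }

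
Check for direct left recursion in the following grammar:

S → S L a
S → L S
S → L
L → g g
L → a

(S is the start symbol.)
Yes, S is left-recursive

S → S L a: LEFT RECURSIVE (starts with S)
S → L S: starts with L
S → L: starts with L
L → g g: starts with g
L → a: starts with a

The grammar has direct left recursion on: S.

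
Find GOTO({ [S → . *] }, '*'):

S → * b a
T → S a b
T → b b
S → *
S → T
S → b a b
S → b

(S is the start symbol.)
{ [S → * .] }

GOTO(I, '*') = CLOSURE({ [A → αX.β] : [A → α.Xβ] ∈ I, X = '*' })

Items with dot before '*', with the dot advanced:
  [S → . *] → [S → * .]
Closure adds nothing (no advanced item has the dot before a non-terminal).

GOTO = { [S → * .] }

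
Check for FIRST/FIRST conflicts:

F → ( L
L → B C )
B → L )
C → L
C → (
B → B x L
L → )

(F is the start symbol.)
A FIRST/FIRST conflict occurs when two productions N → α and N → β for the same non-terminal have FIRST(α) ∩ FIRST(β) ≠ ∅ (with ε ∈ FIRST of a nullable right-hand side, so two nullable alternatives also conflict).

FIRST sets of the non-terminals at (or reachable through a nullable prefix from) the front of some alternative:
  FIRST(B) = { ')' }
  FIRST(L) = { ')' }

Productions for L:
  L → B C ): FIRST = { ')' }
  L → ): FIRST = { ')' }
Productions for B:
  B → L ): FIRST = { ')' }
  B → B x L: FIRST = { ')' }
Productions for C:
  C → L: FIRST = { ')' }
  C → (: FIRST = { '(' }
F has only one production, so no FIRST/FIRST conflict is possible there.

Conflict for L: L → B C ) and L → )
  Overlap: { ')' }
Conflict for B: B → L ) and B → B x L
  Overlap: { ')' }

Answer: Yes. L → B C ')' / L → ')' on { ')' }; B → L ')' / B → B x L on { ')' }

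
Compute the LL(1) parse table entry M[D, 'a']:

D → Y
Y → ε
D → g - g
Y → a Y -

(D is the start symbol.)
To find M[D, 'a'], we find productions for D where 'a' is in the predict set (PREDICT(N → α) = (FIRST(α) \ {ε}) ∪ (FOLLOW(N) if α ⇒* ε)).

Relevant sets:
  FIRST(Y) = { 'a', ε }
  FOLLOW(D) = { $ }

D → Y: PREDICT = { $, 'a' }
  'a' is in predict set, so this production goes in M[D, 'a']
D → g - g: PREDICT = { 'g' }

M[D, 'a'] = D → Y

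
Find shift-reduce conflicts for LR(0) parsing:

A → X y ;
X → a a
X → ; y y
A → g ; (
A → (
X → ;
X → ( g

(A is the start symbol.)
A shift-reduce conflict occurs when an LR(0) state has both:
  - a complete (reduce) item [A → α .] (dot at the end), and
  - a shift item [B → β . c γ] (dot before a terminal).

Augment with A' → A and build the canonical LR(0) collection (I0 = CLOSURE({[A' → . A]}), then GOTO on every symbol after a dot until no new states appear). It has 15 states:
  I0: { [A → . (], [A → . X y ;], [A → . g ; (], [A' → . A], [X → . ( g], [X → . ; y y], [X → . ;], [X → . a a] }  — shift
  I1: { [A → ( .], [X → ( . g] }  — shift, reduce
  I2: { [X → ; . y y], [X → ; .] }  — shift, reduce
  I3: { [A' → A .] }  — accept
  I4: { [A → X . y ;] }  — shift
  I5: { [X → a . a] }  — shift
  I6: { [A → g . ; (] }  — shift
  I7: { [A → g ; . (] }  — shift
  I8: { [A → g ; ( .] }  — reduce
  I9: { [X → a a .] }  — reduce
  I10: { [A → X y . ;] }  — shift
  I11: { [A → X y ; .] }  — reduce
  I12: { [X → ; y . y] }  — shift
  I13: { [X → ; y y .] }  — reduce
  I14: { [X → ( g .] }  — reduce

I1 contains reduce item [A → ( .] and shift item [X → ( . g] — shift-reduce conflict.
I2 contains reduce item [X → ; .] and shift item [X → ; . y y] — shift-reduce conflict.

Answer: Yes — I1: [A → ( .] vs [X → ( . g]; I2: [X → ; .] vs [X → ; . y y]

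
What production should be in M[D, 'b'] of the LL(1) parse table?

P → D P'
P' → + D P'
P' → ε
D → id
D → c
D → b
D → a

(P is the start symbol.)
D → b

To find M[D, 'b'], we find productions for D where 'b' is in the predict set (PREDICT(N → α) = (FIRST(α) \ {ε}) ∪ (FOLLOW(N) if α ⇒* ε)).

D → id: PREDICT = { 'id' }
D → c: PREDICT = { 'c' }
D → b: PREDICT = { 'b' }
  'b' is in predict set, so this production goes in M[D, 'b']
D → a: PREDICT = { 'a' }

M[D, 'b'] = D → b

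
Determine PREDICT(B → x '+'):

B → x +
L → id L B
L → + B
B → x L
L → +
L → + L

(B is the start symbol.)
{ 'x' }

PREDICT(B → x '+') = (FIRST(RHS) \ {ε}) ∪ (FOLLOW(B) if ε ∈ FIRST(RHS), i.e. RHS ⇒* ε)
FIRST(x '+') = { 'x' }
ε ∉ FIRST(x '+'), so FOLLOW(B) is not added.
PREDICT(B → x '+') = { 'x' }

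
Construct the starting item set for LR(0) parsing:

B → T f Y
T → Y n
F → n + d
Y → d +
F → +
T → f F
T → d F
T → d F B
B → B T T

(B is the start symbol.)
First, augment the grammar with B' → B
I₀ = CLOSURE({ [B' → . B] }):
  [B' → . B] has the dot before B: add [B → . T f Y], [B → . B T T]
  [B → . T f Y] has the dot before T: add [T → . Y n], [T → . f F], [T → . d F], [T → . d F B]
  [T → . Y n] has the dot before Y: add [Y → . d +]
No further items can be added.

I₀ = { [B → . B T T], [B → . T f Y], [B' → . B], [T → . Y n], [T → . d F B], [T → . d F], [T → . f F], [Y → . d +] }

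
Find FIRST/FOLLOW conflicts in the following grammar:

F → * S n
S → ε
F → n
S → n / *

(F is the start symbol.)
A FIRST/FOLLOW conflict occurs when a non-terminal N has a nullable alternative N → β (β ⇒* ε) and another alternative N → α with FIRST(α) ∩ FOLLOW(N) ≠ ∅: on such a lookahead the parser cannot decide between expanding α and letting N vanish via β.

Nullable non-terminals: S.

S: nullable alternative(s) S → ε; FOLLOW(S) = { 'n' }
  S → ε: FIRST \ {ε} = { } — this is the only nullable alternative, skip
  S → n / *: FIRST \ {ε} = { 'n' } — overlaps FOLLOW(S) on { 'n' }: CONFLICT

F has no nullable alternative, so no FIRST/FOLLOW check is needed there.

So the grammar has 1 FIRST/FOLLOW conflict (marked CONFLICT above).

Answer: Yes. S → n '/' '*' with FOLLOW(S) on { 'n' }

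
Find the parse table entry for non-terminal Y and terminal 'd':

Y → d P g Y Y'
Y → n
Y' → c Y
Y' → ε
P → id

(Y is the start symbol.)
Y → d P g Y Y'

To find M[Y, 'd'], we find productions for Y where 'd' is in the predict set (PREDICT(N → α) = (FIRST(α) \ {ε}) ∪ (FOLLOW(N) if α ⇒* ε)).

Y → d P g Y Y': PREDICT = { 'd' }
  'd' is in predict set, so this production goes in M[Y, 'd']
Y → n: PREDICT = { 'n' }

M[Y, 'd'] = Y → d P g Y Y'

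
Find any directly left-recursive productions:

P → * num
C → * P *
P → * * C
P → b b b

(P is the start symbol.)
Direct left recursion occurs when N → N α for some non-terminal N (the right-hand side begins with the left-hand side itself).

P → * num: starts with '*'
C → * P *: starts with '*'
P → * * C: starts with '*'
P → b b b: starts with b

No direct left recursion found.

Answer: No direct left recursion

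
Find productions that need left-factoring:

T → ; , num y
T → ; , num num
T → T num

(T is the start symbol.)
Yes, T has productions with common prefix '; , num'

Left-factoring is needed when two productions for the same non-terminal
share a common prefix on the right-hand side.

Productions for T:
  T → ; , num y
  T → ; , num num
  T → T num

Found common prefix '; , num' in productions for T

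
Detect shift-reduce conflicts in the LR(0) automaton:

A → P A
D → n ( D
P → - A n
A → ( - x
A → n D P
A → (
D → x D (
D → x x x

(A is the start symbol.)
Yes — I1: [A → ( .] vs [A → ( . - x]; I11: [D → x x x .] vs [D → . n ( D]

A shift-reduce conflict occurs when an LR(0) state has both:
  - a complete (reduce) item [A → α .] (dot at the end), and
  - a shift item [B → β . c γ] (dot before a terminal).

Augment with A' → A and build the canonical LR(0) collection (I0 = CLOSURE({[A' → . A]}), then GOTO on every symbol after a dot until no new states appear). It has 21 states:
  I0: { [A → . ( - x], [A → . (], [A → . P A], [A → . n D P], [A' → . A], [P → . - A n] }  — shift
  I1: { [A → ( . - x], [A → ( .] }  — shift, reduce
  I2: { [A → . ( - x], [A → . (], [A → . P A], [A → . n D P], [P → - . A n], [P → . - A n] }  — shift
  I3: { [A' → A .] }  — accept
  I4: { [A → . ( - x], [A → . (], [A → . P A], [A → . n D P], [A → P . A], [P → . - A n] }  — shift
  I5: { [A → n . D P], [D → . n ( D], [D → . x D (], [D → . x x x] }  — shift
  I6: { [A → n D . P], [P → . - A n] }  — shift
  I7: { [D → n . ( D] }  — shift
  I8: { [D → . n ( D], [D → . x D (], [D → . x x x], [D → x . D (], [D → x . x x] }  — shift
  I9: { [D → x D . (] }  — shift
  I10: { [D → . n ( D], [D → . x D (], [D → . x x x], [D → x . D (], [D → x . x x], [D → x x . x] }  — shift
  I11: { [D → . n ( D], [D → . x D (], [D → . x x x], [D → x . D (], [D → x . x x], [D → x x . x], [D → x x x .] }  — shift, reduce
  I12: { [D → x D ( .] }  — reduce
  I13: { [D → . n ( D], [D → . x D (], [D → . x x x], [D → n ( . D] }  — shift
  I14: { [D → n ( D .] }  — reduce
  I15: { [A → n D P .] }  — reduce
  I16: { [A → P A .] }  — reduce
  I17: { [P → - A . n] }  — shift
  I18: { [P → - A n .] }  — reduce
  I19: { [A → ( - . x] }  — shift
  I20: { [A → ( - x .] }  — reduce

I1 contains reduce item [A → ( .] and shift item [A → ( . - x] — shift-reduce conflict.
I11 contains reduce item [D → x x x .] and shift items [D → . n ( D], [D → . x D (], [D → . x x x], [D → x . x x], [D → x x . x] — shift-reduce conflict.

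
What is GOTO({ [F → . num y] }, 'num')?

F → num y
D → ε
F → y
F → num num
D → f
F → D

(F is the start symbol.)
GOTO(I, 'num') = CLOSURE({ [A → αX.β] : [A → α.Xβ] ∈ I, X = 'num' })

Items with dot before 'num', with the dot advanced:
  [F → . num y] → [F → num . y]
Closure adds nothing (no advanced item has the dot before a non-terminal).

GOTO = { [F → num . y] }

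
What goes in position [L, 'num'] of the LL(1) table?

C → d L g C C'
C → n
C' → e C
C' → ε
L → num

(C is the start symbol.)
To find M[L, 'num'], we find productions for L where 'num' is in the predict set (PREDICT(N → α) = (FIRST(α) \ {ε}) ∪ (FOLLOW(N) if α ⇒* ε)).

L → num: PREDICT = { 'num' }
  'num' is in predict set, so this production goes in M[L, 'num']

M[L, 'num'] = L → num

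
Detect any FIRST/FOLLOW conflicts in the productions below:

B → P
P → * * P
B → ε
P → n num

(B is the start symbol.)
Nullable non-terminals: B.
FIRST sets used below: FIRST(P) = { '*', 'n' }

B: nullable alternative(s) B → ε; FOLLOW(B) = { $ }
  B → P: FIRST \ {ε} = { '*', 'n' } — disjoint from FOLLOW(B)
  B → ε: FIRST \ {ε} = { } — this is the only nullable alternative, skip

P has no nullable alternative, so no FIRST/FOLLOW check is needed there.

No FIRST/FOLLOW conflicts found.

Answer: No FIRST/FOLLOW conflicts.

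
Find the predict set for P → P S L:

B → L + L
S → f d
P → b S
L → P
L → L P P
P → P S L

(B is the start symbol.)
{ 'b' }

PREDICT(P → P S L) = (FIRST(RHS) \ {ε}) ∪ (FOLLOW(P) if ε ∈ FIRST(RHS), i.e. RHS ⇒* ε)
FIRST(P) = { 'b' }
FIRST(P S L) = { 'b' }
ε ∉ FIRST(P S L), so FOLLOW(P) is not added.
PREDICT(P → P S L) = { 'b' }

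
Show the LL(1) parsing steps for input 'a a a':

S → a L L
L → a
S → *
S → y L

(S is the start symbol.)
Stack is shown with the top on the left.

Stack    Input    Action
------------------------
S $      a a a $  output S → a L L
a L L $  a a a $  match 'a'
L L $    a a $    output L → a
a L $    a a $    match 'a'
L $      a $      output L → a
a $      a $      match 'a'
$        $        accept

The string is accepted.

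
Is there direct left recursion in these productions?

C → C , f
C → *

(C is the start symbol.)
Yes, C is left-recursive

Direct left recursion occurs when N → N α for some non-terminal N (the right-hand side begins with the left-hand side itself).

C → C , f: LEFT RECURSIVE (starts with C)
C → *: starts with '*'

The grammar has direct left recursion on: C.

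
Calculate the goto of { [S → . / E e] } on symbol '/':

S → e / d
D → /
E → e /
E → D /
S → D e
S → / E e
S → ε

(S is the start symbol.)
GOTO(I, '/') = CLOSURE({ [A → αX.β] : [A → α.Xβ] ∈ I, X = '/' })

Items with dot before '/', with the dot advanced:
  [S → . / E e] → [S → / . E e]
Closure of the advanced items:
  [S → / . E e] has the dot before E: add [E → . e /], [E → . D /]
  [E → . D /] has the dot before D: add [D → . /]

GOTO = { [D → . /], [E → . D /], [E → . e /], [S → / . E e] }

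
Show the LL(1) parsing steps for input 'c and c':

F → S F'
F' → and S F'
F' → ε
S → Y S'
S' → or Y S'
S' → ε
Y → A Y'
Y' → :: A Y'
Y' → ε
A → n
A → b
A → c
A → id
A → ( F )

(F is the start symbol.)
LL(1) parsing maintains a stack (initially the start symbol over $) and the input. At each step: if the stack top is a terminal, match it against the current input token; if it is a non-terminal N, replace it with the RHS of M[N, lookahead] (the unique production whose predict set contains the lookahead).

Stack is shown with the top on the left.

Stack         Input      Action
-------------------------------
F $           c and c $  output F → S F'
S F' $        c and c $  output S → Y S'
Y S' F' $     c and c $  output Y → A Y'
A Y' S' F' $  c and c $  output A → c
c Y' S' F' $  c and c $  match 'c'
Y' S' F' $    and c $    output Y' → ε
S' F' $       and c $    output S' → ε
F' $          and c $    output F' → and S F'
and S F' $    and c $    match 'and'
S F' $        c $        output S → Y S'
Y S' F' $     c $        output Y → A Y'
A Y' S' F' $  c $        output A → c
c Y' S' F' $  c $        match 'c'
Y' S' F' $    $          output Y' → ε
S' F' $       $          output S' → ε
F' $          $          output F' → ε
$             $          accept

The string is accepted.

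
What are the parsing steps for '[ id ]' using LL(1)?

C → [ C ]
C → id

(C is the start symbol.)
LL(1) parsing maintains a stack (initially the start symbol over $) and the input. At each step: if the stack top is a terminal, match it against the current input token; if it is a non-terminal N, replace it with the RHS of M[N, lookahead] (the unique production whose predict set contains the lookahead).

Stack is shown with the top on the left.

Stack    Input     Action
-------------------------
C $      [ id ] $  output C → [ C ]
[ C ] $  [ id ] $  match '['
C ] $    id ] $    output C → id
id ] $   id ] $    match 'id'
] $      ] $       match ']'
$        $         accept

The string is accepted.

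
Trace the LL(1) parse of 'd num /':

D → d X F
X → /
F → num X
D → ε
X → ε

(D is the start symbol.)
LL(1) parsing maintains a stack (initially the start symbol over $) and the input. At each step: if the stack top is a terminal, match it against the current input token; if it is a non-terminal N, replace it with the RHS of M[N, lookahead] (the unique production whose predict set contains the lookahead).

Stack is shown with the top on the left.

Stack    Input      Action
--------------------------
D $      d num / $  output D → d X F
d X F $  d num / $  match 'd'
X F $    num / $    output X → ε
F $      num / $    output F → num X
num X $  num / $    match 'num'
X $      / $        output X → /
/ $      / $        match '/'
$        $          accept

The string is accepted.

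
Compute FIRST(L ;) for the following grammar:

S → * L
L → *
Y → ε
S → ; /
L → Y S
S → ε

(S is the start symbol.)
{ '*', ';' }

FIRST sets of the non-terminals involved (from the grammar, by fixed-point iteration):
  FIRST(L) = { '*', ';', ε }

To compute FIRST(L ;), process the symbols left to right:
Symbol L is a non-terminal. Add FIRST(L) \ {ε} = { '*', ';' }
L is nullable (ε ∈ FIRST(L)), continue to the next symbol.
Symbol ; is a terminal. Add ';' and stop.
FIRST(L ;) = { '*', ';' }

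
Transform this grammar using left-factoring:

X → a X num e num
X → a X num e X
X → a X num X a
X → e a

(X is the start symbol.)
Left-factoring transforms A → αβ₁ | αβ₂ into A → αA' and A' → β₁ | β₂
(α is the longest common prefix among the alternatives). Repeat until
no nonterminal has two alternatives with a common prefix.

Round 1: X has alternatives sharing prefix 'a X num'. Introduce X': X → a X num X'
  Add: X' → e num
  Add: X' → e X
  Add: X' → X a

Round 2: X' has alternatives sharing prefix 'e'. Introduce X'': X' → e X''
  Add: X'' → num
  Add: X'' → X

No remaining common prefixes — done.

Resulting grammar:
X → a X num X'
X' → e X''
X'' → num
X'' → X
X' → X a
X → e a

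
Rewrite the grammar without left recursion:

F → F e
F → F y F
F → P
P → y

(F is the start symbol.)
F → P F'
F' → e F'
F' → y F F'
F' → ε
P → y

F is directly left-recursive. The standard transformation for
  A → A α₁ | ... | A α_m | β₁ | ... | β_n
is
  A  → β₁ A' | ... | β_n A'
  A' → α₁ A' | ... | α_m A' | ε

F → P becomes F → P F'
F → F e becomes F' → e F'
F → F y F becomes F' → y F F'
Add F' → ε

Productions for other non-terminals are unchanged:
  P → y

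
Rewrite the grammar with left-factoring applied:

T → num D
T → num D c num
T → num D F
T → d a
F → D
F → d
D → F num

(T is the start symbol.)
Left-factoring transforms A → αβ₁ | αβ₂ into A → αA' and A' → β₁ | β₂
(α is the longest common prefix among the alternatives). Repeat until
no nonterminal has two alternatives with a common prefix.

Round 1: T has alternatives sharing prefix 'num D'. Introduce T': T → num D T'
  Add: T' → ε
  Add: T' → c num
  Add: T' → F

No remaining common prefixes — done.

Resulting grammar:
T → num D T'
T' → ε
T' → c num
T' → F
T → d a
F → D
F → d
D → F num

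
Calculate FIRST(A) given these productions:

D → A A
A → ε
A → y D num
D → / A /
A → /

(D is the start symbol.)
{ '/', 'y', ε }

To compute FIRST(A), examine every production with A on the left-hand side, reading each right-hand side left to right until a non-nullable symbol is reached.

From A → ε:
  - ε-production, so ε ∈ FIRST(A)
From A → y D num:
  - y is a terminal: add 'y' and stop
From A → /:
  - '/' is a terminal: add '/' and stop

Collecting: FIRST(A) = { '/', 'y', ε }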